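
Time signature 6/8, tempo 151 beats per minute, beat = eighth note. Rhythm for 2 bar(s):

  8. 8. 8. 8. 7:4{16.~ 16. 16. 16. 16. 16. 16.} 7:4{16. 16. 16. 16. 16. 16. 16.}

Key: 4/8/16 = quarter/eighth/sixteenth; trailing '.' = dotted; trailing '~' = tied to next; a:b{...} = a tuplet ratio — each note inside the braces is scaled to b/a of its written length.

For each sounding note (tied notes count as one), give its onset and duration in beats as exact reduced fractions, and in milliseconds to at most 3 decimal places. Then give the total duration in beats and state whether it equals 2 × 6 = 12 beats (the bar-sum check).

1) 0.0ms=0b +596.026ms=3/2b
2) 596.026ms=3/2b +596.026ms=3/2b
3) 1192.053ms=3b +596.026ms=3/2b
4) 1788.079ms=9/2b +596.026ms=3/2b
5) 2384.106ms=6b +340.587ms=6/7b
6) 2724.693ms=48/7b +170.293ms=3/7b
7) 2894.986ms=51/7b +170.293ms=3/7b
8) 3065.279ms=54/7b +170.293ms=3/7b
9) 3235.572ms=57/7b +170.293ms=3/7b
10) 3405.866ms=60/7b +170.293ms=3/7b
11) 3576.159ms=9b +170.293ms=3/7b
12) 3746.452ms=66/7b +170.293ms=3/7b
13) 3916.746ms=69/7b +170.293ms=3/7b
14) 4087.039ms=72/7b +170.293ms=3/7b
15) 4257.332ms=75/7b +170.293ms=3/7b
16) 4427.625ms=78/7b +170.293ms=3/7b
17) 4597.919ms=81/7b +170.293ms=3/7b
Σ=12b of 12 (151bpm 6/8) — PASS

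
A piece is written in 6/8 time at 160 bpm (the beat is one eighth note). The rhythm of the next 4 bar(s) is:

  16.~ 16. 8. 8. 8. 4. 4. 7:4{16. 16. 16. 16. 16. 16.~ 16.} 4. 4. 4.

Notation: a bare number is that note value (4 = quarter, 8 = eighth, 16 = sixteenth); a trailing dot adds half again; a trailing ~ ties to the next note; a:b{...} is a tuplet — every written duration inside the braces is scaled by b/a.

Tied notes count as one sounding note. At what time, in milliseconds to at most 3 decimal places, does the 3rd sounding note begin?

note 3 onset = 3b = 1125.0ms

1. 0.0ms @ 0 + 562.5ms (3/2)
2. 562.5ms @ 3/2 + 562.5ms (3/2)
3. 1125.0ms @ 3 + 562.5ms (3/2)
4. 1687.5ms @ 9/2 + 562.5ms (3/2)
5. 2250.0ms @ 6 + 1125.0ms (3)
6. 3375.0ms @ 9 + 1125.0ms (3)
7. 4500.0ms @ 12 + 160.714ms (3/7)
8. 4660.714ms @ 87/7 + 160.714ms (3/7)
9. 4821.429ms @ 90/7 + 160.714ms (3/7)
10. 4982.143ms @ 93/7 + 160.714ms (3/7)
11. 5142.857ms @ 96/7 + 160.714ms (3/7)
12. 5303.571ms @ 99/7 + 321.429ms (6/7)
13. 5625.0ms @ 15 + 1125.0ms (3)
14. 6750.0ms @ 18 + 1125.0ms (3)
15. 7875.0ms @ 21 + 1125.0ms (3)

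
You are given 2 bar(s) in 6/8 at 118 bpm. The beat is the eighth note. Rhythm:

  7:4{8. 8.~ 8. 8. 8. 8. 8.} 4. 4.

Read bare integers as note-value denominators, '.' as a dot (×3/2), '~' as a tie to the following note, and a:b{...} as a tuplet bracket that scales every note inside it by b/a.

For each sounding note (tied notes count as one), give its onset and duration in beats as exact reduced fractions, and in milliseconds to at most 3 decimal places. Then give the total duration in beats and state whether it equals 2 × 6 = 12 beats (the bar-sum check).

1) 0.0ms=0b +435.835ms=6/7b
2) 435.835ms=6/7b +871.671ms=12/7b
3) 1307.506ms=18/7b +435.835ms=6/7b
4) 1743.341ms=24/7b +435.835ms=6/7b
5) 2179.177ms=30/7b +435.835ms=6/7b
6) 2615.012ms=36/7b +435.835ms=6/7b
7) 3050.847ms=6b +1525.424ms=3b
8) 4576.271ms=9b +1525.424ms=3b
Σ=12b of 12 (118bpm 6/8) — PASS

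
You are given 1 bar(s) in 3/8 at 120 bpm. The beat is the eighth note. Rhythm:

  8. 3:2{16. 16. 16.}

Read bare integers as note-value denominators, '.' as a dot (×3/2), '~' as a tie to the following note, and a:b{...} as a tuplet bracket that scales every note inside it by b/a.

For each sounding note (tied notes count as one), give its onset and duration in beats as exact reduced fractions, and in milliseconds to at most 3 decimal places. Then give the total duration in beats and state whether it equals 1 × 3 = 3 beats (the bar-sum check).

1) 0.0ms=0b +750.0ms=3/2b
2) 750.0ms=3/2b +250.0ms=1/2b
3) 1000.0ms=2b +250.0ms=1/2b
4) 1250.0ms=5/2b +250.0ms=1/2b
Σ=3b of 3 (120bpm 3/8) — PASS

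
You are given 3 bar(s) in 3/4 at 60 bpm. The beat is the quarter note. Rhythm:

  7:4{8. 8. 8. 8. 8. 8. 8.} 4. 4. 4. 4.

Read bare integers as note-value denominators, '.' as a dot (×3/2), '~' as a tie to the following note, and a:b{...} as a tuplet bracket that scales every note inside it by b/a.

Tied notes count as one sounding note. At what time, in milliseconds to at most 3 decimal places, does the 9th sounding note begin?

1. 0.0ms @ 0 + 428.571ms (3/7)
2. 428.571ms @ 3/7 + 428.571ms (3/7)
3. 857.143ms @ 6/7 + 428.571ms (3/7)
4. 1285.714ms @ 9/7 + 428.571ms (3/7)
5. 1714.286ms @ 12/7 + 428.571ms (3/7)
6. 2142.857ms @ 15/7 + 428.571ms (3/7)
7. 2571.429ms @ 18/7 + 428.571ms (3/7)
8. 3000.0ms @ 3 + 1500.0ms (3/2)
9. 4500.0ms @ 9/2 + 1500.0ms (3/2)
10. 6000.0ms @ 6 + 1500.0ms (3/2)
11. 7500.0ms @ 15/2 + 1500.0ms (3/2)

note 9 onset = 9/2b = 4500.0ms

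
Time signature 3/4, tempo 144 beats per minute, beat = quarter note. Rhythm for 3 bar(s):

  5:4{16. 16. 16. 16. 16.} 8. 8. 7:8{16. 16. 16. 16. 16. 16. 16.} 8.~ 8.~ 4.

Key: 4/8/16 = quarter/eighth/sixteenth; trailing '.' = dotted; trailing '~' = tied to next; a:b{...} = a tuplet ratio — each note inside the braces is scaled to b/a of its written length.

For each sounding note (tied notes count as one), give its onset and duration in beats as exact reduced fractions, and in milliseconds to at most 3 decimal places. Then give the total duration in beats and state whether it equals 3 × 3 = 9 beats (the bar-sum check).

1) 0.0ms=0b +125.0ms=3/10b
2) 125.0ms=3/10b +125.0ms=3/10b
3) 250.0ms=3/5b +125.0ms=3/10b
4) 375.0ms=9/10b +125.0ms=3/10b
5) 500.0ms=6/5b +125.0ms=3/10b
6) 625.0ms=3/2b +312.5ms=3/4b
7) 937.5ms=9/4b +312.5ms=3/4b
8) 1250.0ms=3b +178.571ms=3/7b
9) 1428.571ms=24/7b +178.571ms=3/7b
10) 1607.143ms=27/7b +178.571ms=3/7b
11) 1785.714ms=30/7b +178.571ms=3/7b
12) 1964.286ms=33/7b +178.571ms=3/7b
13) 2142.857ms=36/7b +178.571ms=3/7b
14) 2321.429ms=39/7b +178.571ms=3/7b
15) 2500.0ms=6b +1250.0ms=3b
Σ=9b of 9 (144bpm 3/4) — PASS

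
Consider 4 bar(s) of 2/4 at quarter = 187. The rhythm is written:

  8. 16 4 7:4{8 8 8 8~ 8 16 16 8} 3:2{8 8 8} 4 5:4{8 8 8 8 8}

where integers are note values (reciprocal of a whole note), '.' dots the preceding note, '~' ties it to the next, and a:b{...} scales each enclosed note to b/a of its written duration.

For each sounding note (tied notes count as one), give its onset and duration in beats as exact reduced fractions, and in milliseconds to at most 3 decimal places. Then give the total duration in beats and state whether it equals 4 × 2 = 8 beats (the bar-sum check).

1) 0.0ms=0b +240.642ms=3/4b
2) 240.642ms=3/4b +80.214ms=1/4b
3) 320.856ms=1b +320.856ms=1b
4) 641.711ms=2b +91.673ms=2/7b
5) 733.384ms=16/7b +91.673ms=2/7b
6) 825.057ms=18/7b +91.673ms=2/7b
7) 916.73ms=20/7b +183.346ms=4/7b
8) 1100.076ms=24/7b +45.837ms=1/7b
9) 1145.913ms=25/7b +45.837ms=1/7b
10) 1191.749ms=26/7b +91.673ms=2/7b
11) 1283.422ms=4b +106.952ms=1/3b
12) 1390.374ms=13/3b +106.952ms=1/3b
13) 1497.326ms=14/3b +106.952ms=1/3b
14) 1604.278ms=5b +320.856ms=1b
15) 1925.134ms=6b +128.342ms=2/5b
16) 2053.476ms=32/5b +128.342ms=2/5b
17) 2181.818ms=34/5b +128.342ms=2/5b
18) 2310.16ms=36/5b +128.342ms=2/5b
19) 2438.503ms=38/5b +128.342ms=2/5b
Σ=8b of 8 (187bpm 2/4) — PASS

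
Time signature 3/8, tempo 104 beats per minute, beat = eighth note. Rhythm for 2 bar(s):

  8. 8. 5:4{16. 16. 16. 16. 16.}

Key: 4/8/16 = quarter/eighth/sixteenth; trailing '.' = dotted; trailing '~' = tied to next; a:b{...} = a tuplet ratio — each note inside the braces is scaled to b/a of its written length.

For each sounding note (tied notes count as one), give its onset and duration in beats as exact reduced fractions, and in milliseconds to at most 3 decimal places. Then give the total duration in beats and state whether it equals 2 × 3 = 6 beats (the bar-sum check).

1) 0.0ms=0b +865.385ms=3/2b
2) 865.385ms=3/2b +865.385ms=3/2b
3) 1730.769ms=3b +346.154ms=3/5b
4) 2076.923ms=18/5b +346.154ms=3/5b
5) 2423.077ms=21/5b +346.154ms=3/5b
6) 2769.231ms=24/5b +346.154ms=3/5b
7) 3115.385ms=27/5b +346.154ms=3/5b
Σ=6b of 6 (104bpm 3/8) — PASS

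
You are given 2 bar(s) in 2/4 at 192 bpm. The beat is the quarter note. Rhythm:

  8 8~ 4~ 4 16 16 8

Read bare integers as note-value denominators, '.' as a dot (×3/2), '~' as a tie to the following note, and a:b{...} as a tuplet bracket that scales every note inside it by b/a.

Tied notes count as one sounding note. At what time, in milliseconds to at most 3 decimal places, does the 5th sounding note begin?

note 5 onset = 7/2b = 1093.75ms

1. 0.0ms @ 0 + 156.25ms (1/2)
2. 156.25ms @ 1/2 + 781.25ms (5/2)
3. 937.5ms @ 3 + 78.125ms (1/4)
4. 1015.625ms @ 13/4 + 78.125ms (1/4)
5. 1093.75ms @ 7/2 + 156.25ms (1/2)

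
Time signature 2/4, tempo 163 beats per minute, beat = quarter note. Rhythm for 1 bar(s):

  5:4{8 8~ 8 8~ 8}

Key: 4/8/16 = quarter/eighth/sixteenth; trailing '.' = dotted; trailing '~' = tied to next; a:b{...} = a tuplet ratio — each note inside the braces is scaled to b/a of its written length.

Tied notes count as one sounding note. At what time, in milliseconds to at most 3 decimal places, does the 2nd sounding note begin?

1. 0.0ms @ 0 + 147.239ms (2/5)
2. 147.239ms @ 2/5 + 294.479ms (4/5)
3. 441.718ms @ 6/5 + 294.479ms (4/5)

note 2 onset = 2/5b = 147.239ms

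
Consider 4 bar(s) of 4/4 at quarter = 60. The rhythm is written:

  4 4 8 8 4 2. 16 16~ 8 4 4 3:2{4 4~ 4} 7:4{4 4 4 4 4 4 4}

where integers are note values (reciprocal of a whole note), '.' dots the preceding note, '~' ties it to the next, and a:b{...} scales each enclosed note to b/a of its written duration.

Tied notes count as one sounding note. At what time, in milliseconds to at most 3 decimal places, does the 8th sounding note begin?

1. 0.0ms @ 0 + 1000.0ms (1)
2. 1000.0ms @ 1 + 1000.0ms (1)
3. 2000.0ms @ 2 + 500.0ms (1/2)
4. 2500.0ms @ 5/2 + 500.0ms (1/2)
5. 3000.0ms @ 3 + 1000.0ms (1)
6. 4000.0ms @ 4 + 3000.0ms (3)
7. 7000.0ms @ 7 + 250.0ms (1/4)
8. 7250.0ms @ 29/4 + 750.0ms (3/4)
9. 8000.0ms @ 8 + 1000.0ms (1)
10. 9000.0ms @ 9 + 1000.0ms (1)
11. 10000.0ms @ 10 + 666.667ms (2/3)
12. 10666.667ms @ 32/3 + 1333.333ms (4/3)
13. 12000.0ms @ 12 + 571.429ms (4/7)
14. 12571.429ms @ 88/7 + 571.429ms (4/7)
15. 13142.857ms @ 92/7 + 571.429ms (4/7)
16. 13714.286ms @ 96/7 + 571.429ms (4/7)
17. 14285.714ms @ 100/7 + 571.429ms (4/7)
18. 14857.143ms @ 104/7 + 571.429ms (4/7)
19. 15428.571ms @ 108/7 + 571.429ms (4/7)

note 8 onset = 29/4b = 7250.0ms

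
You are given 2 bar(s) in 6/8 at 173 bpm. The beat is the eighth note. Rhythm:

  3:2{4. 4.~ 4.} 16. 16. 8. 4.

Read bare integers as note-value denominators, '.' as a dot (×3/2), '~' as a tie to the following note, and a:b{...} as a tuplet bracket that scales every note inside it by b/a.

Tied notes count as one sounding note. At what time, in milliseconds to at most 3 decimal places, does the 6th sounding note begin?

1. 0.0ms @ 0 + 693.642ms (2)
2. 693.642ms @ 2 + 1387.283ms (4)
3. 2080.925ms @ 6 + 260.116ms (3/4)
4. 2341.04ms @ 27/4 + 260.116ms (3/4)
5. 2601.156ms @ 15/2 + 520.231ms (3/2)
6. 3121.387ms @ 9 + 1040.462ms (3)

note 6 onset = 9b = 3121.387ms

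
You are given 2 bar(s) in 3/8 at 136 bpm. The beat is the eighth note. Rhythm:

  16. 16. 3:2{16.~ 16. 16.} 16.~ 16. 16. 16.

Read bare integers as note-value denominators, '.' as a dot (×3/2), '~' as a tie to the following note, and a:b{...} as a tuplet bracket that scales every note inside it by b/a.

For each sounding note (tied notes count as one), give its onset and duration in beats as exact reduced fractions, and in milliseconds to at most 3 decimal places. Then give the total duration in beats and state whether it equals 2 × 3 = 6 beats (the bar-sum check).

1) 0.0ms=0b +330.882ms=3/4b
2) 330.882ms=3/4b +330.882ms=3/4b
3) 661.765ms=3/2b +441.176ms=1b
4) 1102.941ms=5/2b +220.588ms=1/2b
5) 1323.529ms=3b +661.765ms=3/2b
6) 1985.294ms=9/2b +330.882ms=3/4b
7) 2316.176ms=21/4b +330.882ms=3/4b
Σ=6b of 6 (136bpm 3/8) — PASS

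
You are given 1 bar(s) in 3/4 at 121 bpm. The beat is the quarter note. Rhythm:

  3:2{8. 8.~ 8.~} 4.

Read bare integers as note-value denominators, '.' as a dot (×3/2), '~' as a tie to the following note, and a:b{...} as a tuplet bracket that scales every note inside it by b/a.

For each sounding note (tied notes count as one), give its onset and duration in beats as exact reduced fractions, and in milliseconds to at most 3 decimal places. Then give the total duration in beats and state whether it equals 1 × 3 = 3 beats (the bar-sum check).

1) 0.0ms=0b +247.934ms=1/2b
2) 247.934ms=1/2b +1239.669ms=5/2b
Σ=3b of 3 (121bpm 3/4) — PASS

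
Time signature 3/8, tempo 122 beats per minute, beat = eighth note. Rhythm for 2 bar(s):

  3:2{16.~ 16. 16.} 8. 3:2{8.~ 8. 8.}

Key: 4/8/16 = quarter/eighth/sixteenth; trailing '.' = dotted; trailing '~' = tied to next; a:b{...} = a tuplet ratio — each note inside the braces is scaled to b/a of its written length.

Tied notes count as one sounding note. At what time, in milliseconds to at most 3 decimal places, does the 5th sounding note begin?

1. 0.0ms @ 0 + 491.803ms (1)
2. 491.803ms @ 1 + 245.902ms (1/2)
3. 737.705ms @ 3/2 + 737.705ms (3/2)
4. 1475.41ms @ 3 + 983.607ms (2)
5. 2459.016ms @ 5 + 491.803ms (1)

note 5 onset = 5b = 2459.016ms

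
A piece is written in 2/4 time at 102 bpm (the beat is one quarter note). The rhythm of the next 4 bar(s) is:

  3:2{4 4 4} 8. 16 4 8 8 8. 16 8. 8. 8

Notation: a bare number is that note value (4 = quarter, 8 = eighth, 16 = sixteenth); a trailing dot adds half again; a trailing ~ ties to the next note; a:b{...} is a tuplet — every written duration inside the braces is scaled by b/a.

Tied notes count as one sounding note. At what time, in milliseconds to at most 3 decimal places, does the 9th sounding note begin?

1. 0.0ms @ 0 + 392.157ms (2/3)
2. 392.157ms @ 2/3 + 392.157ms (2/3)
3. 784.314ms @ 4/3 + 392.157ms (2/3)
4. 1176.471ms @ 2 + 441.176ms (3/4)
5. 1617.647ms @ 11/4 + 147.059ms (1/4)
6. 1764.706ms @ 3 + 588.235ms (1)
7. 2352.941ms @ 4 + 294.118ms (1/2)
8. 2647.059ms @ 9/2 + 294.118ms (1/2)
9. 2941.176ms @ 5 + 441.176ms (3/4)
10. 3382.353ms @ 23/4 + 147.059ms (1/4)
11. 3529.412ms @ 6 + 441.176ms (3/4)
12. 3970.588ms @ 27/4 + 441.176ms (3/4)
13. 4411.765ms @ 15/2 + 294.118ms (1/2)

note 9 onset = 5b = 2941.176ms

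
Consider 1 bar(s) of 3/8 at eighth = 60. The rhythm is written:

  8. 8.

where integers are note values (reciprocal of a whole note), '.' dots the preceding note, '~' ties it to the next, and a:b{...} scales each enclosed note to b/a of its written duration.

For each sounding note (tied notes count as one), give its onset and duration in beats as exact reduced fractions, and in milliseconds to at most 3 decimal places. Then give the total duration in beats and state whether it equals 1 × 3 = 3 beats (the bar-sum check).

1) 0.0ms=0b +1500.0ms=3/2b
2) 1500.0ms=3/2b +1500.0ms=3/2b
Σ=3b of 3 (60bpm 3/8) — PASS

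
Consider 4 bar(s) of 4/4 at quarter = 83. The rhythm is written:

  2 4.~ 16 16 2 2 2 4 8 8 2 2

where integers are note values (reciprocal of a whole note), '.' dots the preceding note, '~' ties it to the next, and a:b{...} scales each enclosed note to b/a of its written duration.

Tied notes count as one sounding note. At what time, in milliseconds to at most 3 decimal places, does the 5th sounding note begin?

note 5 onset = 6b = 4337.349ms

1. 0.0ms @ 0 + 1445.783ms (2)
2. 1445.783ms @ 2 + 1265.06ms (7/4)
3. 2710.843ms @ 15/4 + 180.723ms (1/4)
4. 2891.566ms @ 4 + 1445.783ms (2)
5. 4337.349ms @ 6 + 1445.783ms (2)
6. 5783.133ms @ 8 + 1445.783ms (2)
7. 7228.916ms @ 10 + 722.892ms (1)
8. 7951.807ms @ 11 + 361.446ms (1/2)
9. 8313.253ms @ 23/2 + 361.446ms (1/2)
10. 8674.699ms @ 12 + 1445.783ms (2)
11. 10120.482ms @ 14 + 1445.783ms (2)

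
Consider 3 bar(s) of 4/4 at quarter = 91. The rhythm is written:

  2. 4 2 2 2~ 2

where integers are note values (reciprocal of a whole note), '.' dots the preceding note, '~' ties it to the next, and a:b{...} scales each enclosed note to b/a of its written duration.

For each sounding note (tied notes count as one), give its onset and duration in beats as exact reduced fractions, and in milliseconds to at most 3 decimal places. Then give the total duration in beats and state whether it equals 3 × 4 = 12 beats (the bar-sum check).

1) 0.0ms=0b +1978.022ms=3b
2) 1978.022ms=3b +659.341ms=1b
3) 2637.363ms=4b +1318.681ms=2b
4) 3956.044ms=6b +1318.681ms=2b
5) 5274.725ms=8b +2637.363ms=4b
Σ=12b of 12 (91bpm 4/4) — PASS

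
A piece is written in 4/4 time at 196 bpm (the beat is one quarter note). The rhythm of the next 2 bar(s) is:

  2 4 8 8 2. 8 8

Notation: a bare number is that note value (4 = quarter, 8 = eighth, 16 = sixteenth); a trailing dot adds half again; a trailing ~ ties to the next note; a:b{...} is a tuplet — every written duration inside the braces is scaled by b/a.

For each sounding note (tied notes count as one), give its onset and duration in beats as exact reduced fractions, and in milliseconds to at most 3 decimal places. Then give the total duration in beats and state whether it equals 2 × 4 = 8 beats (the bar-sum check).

1) 0.0ms=0b +612.245ms=2b
2) 612.245ms=2b +306.122ms=1b
3) 918.367ms=3b +153.061ms=1/2b
4) 1071.429ms=7/2b +153.061ms=1/2b
5) 1224.49ms=4b +918.367ms=3b
6) 2142.857ms=7b +153.061ms=1/2b
7) 2295.918ms=15/2b +153.061ms=1/2b
Σ=8b of 8 (196bpm 4/4) — PASS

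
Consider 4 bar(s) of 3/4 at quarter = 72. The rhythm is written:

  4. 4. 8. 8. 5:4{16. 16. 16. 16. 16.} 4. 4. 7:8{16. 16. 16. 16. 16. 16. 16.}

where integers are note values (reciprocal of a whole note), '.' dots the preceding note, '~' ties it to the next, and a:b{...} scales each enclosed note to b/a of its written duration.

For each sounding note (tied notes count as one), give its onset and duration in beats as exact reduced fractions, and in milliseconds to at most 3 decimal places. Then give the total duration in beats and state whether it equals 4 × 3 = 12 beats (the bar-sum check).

1) 0.0ms=0b +1250.0ms=3/2b
2) 1250.0ms=3/2b +1250.0ms=3/2b
3) 2500.0ms=3b +625.0ms=3/4b
4) 3125.0ms=15/4b +625.0ms=3/4b
5) 3750.0ms=9/2b +250.0ms=3/10b
6) 4000.0ms=24/5b +250.0ms=3/10b
7) 4250.0ms=51/10b +250.0ms=3/10b
8) 4500.0ms=27/5b +250.0ms=3/10b
9) 4750.0ms=57/10b +250.0ms=3/10b
10) 5000.0ms=6b +1250.0ms=3/2b
11) 6250.0ms=15/2b +1250.0ms=3/2b
12) 7500.0ms=9b +357.143ms=3/7b
13) 7857.143ms=66/7b +357.143ms=3/7b
14) 8214.286ms=69/7b +357.143ms=3/7b
15) 8571.429ms=72/7b +357.143ms=3/7b
16) 8928.571ms=75/7b +357.143ms=3/7b
17) 9285.714ms=78/7b +357.143ms=3/7b
18) 9642.857ms=81/7b +357.143ms=3/7b
Σ=12b of 12 (72bpm 3/4) — PASS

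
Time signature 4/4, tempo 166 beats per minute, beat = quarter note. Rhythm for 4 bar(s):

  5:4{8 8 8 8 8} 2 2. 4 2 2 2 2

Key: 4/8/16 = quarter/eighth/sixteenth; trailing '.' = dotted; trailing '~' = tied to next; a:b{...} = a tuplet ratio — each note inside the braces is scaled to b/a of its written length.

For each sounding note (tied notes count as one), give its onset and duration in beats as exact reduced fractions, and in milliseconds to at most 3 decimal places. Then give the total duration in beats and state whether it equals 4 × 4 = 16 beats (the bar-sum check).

1) 0.0ms=0b +144.578ms=2/5b
2) 144.578ms=2/5b +144.578ms=2/5b
3) 289.157ms=4/5b +144.578ms=2/5b
4) 433.735ms=6/5b +144.578ms=2/5b
5) 578.313ms=8/5b +144.578ms=2/5b
6) 722.892ms=2b +722.892ms=2b
7) 1445.783ms=4b +1084.337ms=3b
8) 2530.12ms=7b +361.446ms=1b
9) 2891.566ms=8b +722.892ms=2b
10) 3614.458ms=10b +722.892ms=2b
11) 4337.349ms=12b +722.892ms=2b
12) 5060.241ms=14b +722.892ms=2b
Σ=16b of 16 (166bpm 4/4) — PASS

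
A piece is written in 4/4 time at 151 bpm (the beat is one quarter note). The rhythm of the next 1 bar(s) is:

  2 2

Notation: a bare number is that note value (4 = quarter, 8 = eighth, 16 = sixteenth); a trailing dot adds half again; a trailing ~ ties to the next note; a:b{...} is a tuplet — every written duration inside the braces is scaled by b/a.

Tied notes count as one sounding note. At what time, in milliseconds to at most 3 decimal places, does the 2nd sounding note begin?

note 2 onset = 2b = 794.702ms

1. 0.0ms @ 0 + 794.702ms (2)
2. 794.702ms @ 2 + 794.702ms (2)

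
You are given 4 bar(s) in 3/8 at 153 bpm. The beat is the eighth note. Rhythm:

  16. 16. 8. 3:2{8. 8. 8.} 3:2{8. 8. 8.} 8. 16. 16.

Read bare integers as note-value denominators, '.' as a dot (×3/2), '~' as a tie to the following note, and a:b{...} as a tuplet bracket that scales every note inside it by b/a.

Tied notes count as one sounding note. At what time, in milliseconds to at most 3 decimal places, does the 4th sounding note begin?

note 4 onset = 3b = 1176.471ms

1. 0.0ms @ 0 + 294.118ms (3/4)
2. 294.118ms @ 3/4 + 294.118ms (3/4)
3. 588.235ms @ 3/2 + 588.235ms (3/2)
4. 1176.471ms @ 3 + 392.157ms (1)
5. 1568.627ms @ 4 + 392.157ms (1)
6. 1960.784ms @ 5 + 392.157ms (1)
7. 2352.941ms @ 6 + 392.157ms (1)
8. 2745.098ms @ 7 + 392.157ms (1)
9. 3137.255ms @ 8 + 392.157ms (1)
10. 3529.412ms @ 9 + 588.235ms (3/2)
11. 4117.647ms @ 21/2 + 294.118ms (3/4)
12. 4411.765ms @ 45/4 + 294.118ms (3/4)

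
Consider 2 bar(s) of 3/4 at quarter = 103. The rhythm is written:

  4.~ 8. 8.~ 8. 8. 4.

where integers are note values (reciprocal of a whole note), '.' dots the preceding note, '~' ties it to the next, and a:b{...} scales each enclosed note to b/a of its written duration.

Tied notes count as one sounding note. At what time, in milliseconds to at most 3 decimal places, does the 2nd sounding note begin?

note 2 onset = 9/4b = 1310.68ms

1. 0.0ms @ 0 + 1310.68ms (9/4)
2. 1310.68ms @ 9/4 + 873.786ms (3/2)
3. 2184.466ms @ 15/4 + 436.893ms (3/4)
4. 2621.359ms @ 9/2 + 873.786ms (3/2)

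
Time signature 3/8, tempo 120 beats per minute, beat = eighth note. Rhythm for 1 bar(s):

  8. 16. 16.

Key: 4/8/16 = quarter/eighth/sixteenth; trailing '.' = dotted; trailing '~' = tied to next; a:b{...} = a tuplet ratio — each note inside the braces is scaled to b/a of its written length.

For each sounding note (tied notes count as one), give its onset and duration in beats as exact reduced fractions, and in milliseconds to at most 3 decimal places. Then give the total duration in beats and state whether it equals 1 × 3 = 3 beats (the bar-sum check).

1) 0.0ms=0b +750.0ms=3/2b
2) 750.0ms=3/2b +375.0ms=3/4b
3) 1125.0ms=9/4b +375.0ms=3/4b
Σ=3b of 3 (120bpm 3/8) — PASS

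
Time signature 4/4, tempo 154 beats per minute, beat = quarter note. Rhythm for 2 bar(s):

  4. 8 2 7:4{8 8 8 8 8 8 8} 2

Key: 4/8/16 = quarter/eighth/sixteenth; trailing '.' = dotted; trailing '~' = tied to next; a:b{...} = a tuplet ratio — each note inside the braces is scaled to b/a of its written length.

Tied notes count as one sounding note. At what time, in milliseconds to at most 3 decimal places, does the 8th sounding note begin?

note 8 onset = 36/7b = 2003.711ms

1. 0.0ms @ 0 + 584.416ms (3/2)
2. 584.416ms @ 3/2 + 194.805ms (1/2)
3. 779.221ms @ 2 + 779.221ms (2)
4. 1558.442ms @ 4 + 111.317ms (2/7)
5. 1669.759ms @ 30/7 + 111.317ms (2/7)
6. 1781.076ms @ 32/7 + 111.317ms (2/7)
7. 1892.393ms @ 34/7 + 111.317ms (2/7)
8. 2003.711ms @ 36/7 + 111.317ms (2/7)
9. 2115.028ms @ 38/7 + 111.317ms (2/7)
10. 2226.345ms @ 40/7 + 111.317ms (2/7)
11. 2337.662ms @ 6 + 779.221ms (2)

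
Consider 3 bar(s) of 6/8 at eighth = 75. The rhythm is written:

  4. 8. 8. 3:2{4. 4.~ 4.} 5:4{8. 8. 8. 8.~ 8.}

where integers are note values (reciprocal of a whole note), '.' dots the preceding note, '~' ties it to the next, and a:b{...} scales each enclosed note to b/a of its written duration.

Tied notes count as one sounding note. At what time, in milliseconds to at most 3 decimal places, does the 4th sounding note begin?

note 4 onset = 6b = 4800.0ms

1. 0.0ms @ 0 + 2400.0ms (3)
2. 2400.0ms @ 3 + 1200.0ms (3/2)
3. 3600.0ms @ 9/2 + 1200.0ms (3/2)
4. 4800.0ms @ 6 + 1600.0ms (2)
5. 6400.0ms @ 8 + 3200.0ms (4)
6. 9600.0ms @ 12 + 960.0ms (6/5)
7. 10560.0ms @ 66/5 + 960.0ms (6/5)
8. 11520.0ms @ 72/5 + 960.0ms (6/5)
9. 12480.0ms @ 78/5 + 1920.0ms (12/5)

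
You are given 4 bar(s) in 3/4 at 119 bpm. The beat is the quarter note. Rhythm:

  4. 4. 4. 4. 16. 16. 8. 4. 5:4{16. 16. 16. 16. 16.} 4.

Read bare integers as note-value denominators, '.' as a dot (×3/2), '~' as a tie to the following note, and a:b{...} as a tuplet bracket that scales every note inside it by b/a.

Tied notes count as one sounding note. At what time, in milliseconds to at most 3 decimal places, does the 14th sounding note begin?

1. 0.0ms @ 0 + 756.303ms (3/2)
2. 756.303ms @ 3/2 + 756.303ms (3/2)
3. 1512.605ms @ 3 + 756.303ms (3/2)
4. 2268.908ms @ 9/2 + 756.303ms (3/2)
5. 3025.21ms @ 6 + 189.076ms (3/8)
6. 3214.286ms @ 51/8 + 189.076ms (3/8)
7. 3403.361ms @ 27/4 + 378.151ms (3/4)
8. 3781.513ms @ 15/2 + 756.303ms (3/2)
9. 4537.815ms @ 9 + 151.261ms (3/10)
10. 4689.076ms @ 93/10 + 151.261ms (3/10)
11. 4840.336ms @ 48/5 + 151.261ms (3/10)
12. 4991.597ms @ 99/10 + 151.261ms (3/10)
13. 5142.857ms @ 51/5 + 151.261ms (3/10)
14. 5294.118ms @ 21/2 + 756.303ms (3/2)

note 14 onset = 21/2b = 5294.118ms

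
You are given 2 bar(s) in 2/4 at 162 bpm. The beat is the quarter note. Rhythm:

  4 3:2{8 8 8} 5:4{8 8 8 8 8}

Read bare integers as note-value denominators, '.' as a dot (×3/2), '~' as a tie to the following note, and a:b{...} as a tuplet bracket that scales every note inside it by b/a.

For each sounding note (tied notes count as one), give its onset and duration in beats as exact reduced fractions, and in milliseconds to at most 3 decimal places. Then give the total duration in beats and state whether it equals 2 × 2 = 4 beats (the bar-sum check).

1) 0.0ms=0b +370.37ms=1b
2) 370.37ms=1b +123.457ms=1/3b
3) 493.827ms=4/3b +123.457ms=1/3b
4) 617.284ms=5/3b +123.457ms=1/3b
5) 740.741ms=2b +148.148ms=2/5b
6) 888.889ms=12/5b +148.148ms=2/5b
7) 1037.037ms=14/5b +148.148ms=2/5b
8) 1185.185ms=16/5b +148.148ms=2/5b
9) 1333.333ms=18/5b +148.148ms=2/5b
Σ=4b of 4 (162bpm 2/4) — PASS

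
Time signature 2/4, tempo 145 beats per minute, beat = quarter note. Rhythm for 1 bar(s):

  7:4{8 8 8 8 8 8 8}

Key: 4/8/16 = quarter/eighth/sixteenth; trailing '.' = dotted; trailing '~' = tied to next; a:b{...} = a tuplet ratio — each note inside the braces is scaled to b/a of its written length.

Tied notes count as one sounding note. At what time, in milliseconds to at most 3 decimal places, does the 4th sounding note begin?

note 4 onset = 6/7b = 354.68ms

1. 0.0ms @ 0 + 118.227ms (2/7)
2. 118.227ms @ 2/7 + 118.227ms (2/7)
3. 236.453ms @ 4/7 + 118.227ms (2/7)
4. 354.68ms @ 6/7 + 118.227ms (2/7)
5. 472.906ms @ 8/7 + 118.227ms (2/7)
6. 591.133ms @ 10/7 + 118.227ms (2/7)
7. 709.36ms @ 12/7 + 118.227ms (2/7)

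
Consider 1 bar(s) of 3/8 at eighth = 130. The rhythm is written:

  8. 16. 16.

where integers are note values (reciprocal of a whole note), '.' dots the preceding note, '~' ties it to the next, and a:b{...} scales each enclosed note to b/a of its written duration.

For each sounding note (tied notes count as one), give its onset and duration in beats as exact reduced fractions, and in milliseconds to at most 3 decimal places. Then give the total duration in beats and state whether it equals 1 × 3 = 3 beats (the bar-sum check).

1) 0.0ms=0b +692.308ms=3/2b
2) 692.308ms=3/2b +346.154ms=3/4b
3) 1038.462ms=9/4b +346.154ms=3/4b
Σ=3b of 3 (130bpm 3/8) — PASS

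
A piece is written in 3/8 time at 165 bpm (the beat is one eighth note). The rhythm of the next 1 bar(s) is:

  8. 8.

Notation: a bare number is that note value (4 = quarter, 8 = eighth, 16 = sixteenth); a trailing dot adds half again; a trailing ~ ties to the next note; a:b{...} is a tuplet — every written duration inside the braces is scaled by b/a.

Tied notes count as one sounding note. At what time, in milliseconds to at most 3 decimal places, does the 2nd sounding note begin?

note 2 onset = 3/2b = 545.455ms

1. 0.0ms @ 0 + 545.455ms (3/2)
2. 545.455ms @ 3/2 + 545.455ms (3/2)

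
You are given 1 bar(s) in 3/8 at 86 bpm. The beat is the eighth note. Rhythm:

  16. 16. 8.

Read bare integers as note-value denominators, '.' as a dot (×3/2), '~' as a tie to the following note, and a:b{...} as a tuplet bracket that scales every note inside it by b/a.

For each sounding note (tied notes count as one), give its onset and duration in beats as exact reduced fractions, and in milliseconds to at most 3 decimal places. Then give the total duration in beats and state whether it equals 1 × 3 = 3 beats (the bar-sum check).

1) 0.0ms=0b +523.256ms=3/4b
2) 523.256ms=3/4b +523.256ms=3/4b
3) 1046.512ms=3/2b +1046.512ms=3/2b
Σ=3b of 3 (86bpm 3/8) — PASS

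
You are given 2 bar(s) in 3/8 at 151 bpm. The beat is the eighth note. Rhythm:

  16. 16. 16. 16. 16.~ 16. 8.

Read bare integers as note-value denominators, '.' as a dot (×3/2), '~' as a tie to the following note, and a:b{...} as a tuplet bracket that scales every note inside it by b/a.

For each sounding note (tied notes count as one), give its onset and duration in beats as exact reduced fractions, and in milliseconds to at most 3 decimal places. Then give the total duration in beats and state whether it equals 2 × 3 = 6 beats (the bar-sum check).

1) 0.0ms=0b +298.013ms=3/4b
2) 298.013ms=3/4b +298.013ms=3/4b
3) 596.026ms=3/2b +298.013ms=3/4b
4) 894.04ms=9/4b +298.013ms=3/4b
5) 1192.053ms=3b +596.026ms=3/2b
6) 1788.079ms=9/2b +596.026ms=3/2b
Σ=6b of 6 (151bpm 3/8) — PASS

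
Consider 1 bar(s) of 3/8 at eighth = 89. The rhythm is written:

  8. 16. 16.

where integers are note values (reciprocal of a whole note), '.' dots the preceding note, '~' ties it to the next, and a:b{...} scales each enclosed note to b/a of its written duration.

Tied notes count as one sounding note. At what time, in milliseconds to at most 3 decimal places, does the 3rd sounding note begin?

1. 0.0ms @ 0 + 1011.236ms (3/2)
2. 1011.236ms @ 3/2 + 505.618ms (3/4)
3. 1516.854ms @ 9/4 + 505.618ms (3/4)

note 3 onset = 9/4b = 1516.854ms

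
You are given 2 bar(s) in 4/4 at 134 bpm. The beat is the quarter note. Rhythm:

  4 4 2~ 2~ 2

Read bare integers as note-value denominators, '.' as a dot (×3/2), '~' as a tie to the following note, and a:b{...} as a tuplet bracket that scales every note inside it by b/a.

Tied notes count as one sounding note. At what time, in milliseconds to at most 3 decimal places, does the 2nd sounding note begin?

1. 0.0ms @ 0 + 447.761ms (1)
2. 447.761ms @ 1 + 447.761ms (1)
3. 895.522ms @ 2 + 2686.567ms (6)

note 2 onset = 1b = 447.761ms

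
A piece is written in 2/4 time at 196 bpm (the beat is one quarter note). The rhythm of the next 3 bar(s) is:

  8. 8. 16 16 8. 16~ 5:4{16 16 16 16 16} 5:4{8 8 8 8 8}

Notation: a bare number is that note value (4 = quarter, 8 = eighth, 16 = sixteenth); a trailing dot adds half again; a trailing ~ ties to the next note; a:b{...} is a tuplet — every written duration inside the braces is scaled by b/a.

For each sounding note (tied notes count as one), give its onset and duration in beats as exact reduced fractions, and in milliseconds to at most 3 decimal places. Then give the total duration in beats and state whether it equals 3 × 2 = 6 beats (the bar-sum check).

1) 0.0ms=0b +229.592ms=3/4b
2) 229.592ms=3/4b +229.592ms=3/4b
3) 459.184ms=3/2b +76.531ms=1/4b
4) 535.714ms=7/4b +76.531ms=1/4b
5) 612.245ms=2b +229.592ms=3/4b
6) 841.837ms=11/4b +137.755ms=9/20b
7) 979.592ms=16/5b +61.224ms=1/5b
8) 1040.816ms=17/5b +61.224ms=1/5b
9) 1102.041ms=18/5b +61.224ms=1/5b
10) 1163.265ms=19/5b +61.224ms=1/5b
11) 1224.49ms=4b +122.449ms=2/5b
12) 1346.939ms=22/5b +122.449ms=2/5b
13) 1469.388ms=24/5b +122.449ms=2/5b
14) 1591.837ms=26/5b +122.449ms=2/5b
15) 1714.286ms=28/5b +122.449ms=2/5b
Σ=6b of 6 (196bpm 2/4) — PASS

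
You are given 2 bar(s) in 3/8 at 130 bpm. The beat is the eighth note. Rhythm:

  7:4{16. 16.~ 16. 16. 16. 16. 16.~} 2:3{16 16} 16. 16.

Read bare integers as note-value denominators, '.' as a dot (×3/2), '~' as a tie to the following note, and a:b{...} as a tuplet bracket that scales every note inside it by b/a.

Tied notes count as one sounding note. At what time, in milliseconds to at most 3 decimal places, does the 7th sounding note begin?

note 7 onset = 15/4b = 1730.769ms

1. 0.0ms @ 0 + 197.802ms (3/7)
2. 197.802ms @ 3/7 + 395.604ms (6/7)
3. 593.407ms @ 9/7 + 197.802ms (3/7)
4. 791.209ms @ 12/7 + 197.802ms (3/7)
5. 989.011ms @ 15/7 + 197.802ms (3/7)
6. 1186.813ms @ 18/7 + 543.956ms (33/28)
7. 1730.769ms @ 15/4 + 346.154ms (3/4)
8. 2076.923ms @ 9/2 + 346.154ms (3/4)
9. 2423.077ms @ 21/4 + 346.154ms (3/4)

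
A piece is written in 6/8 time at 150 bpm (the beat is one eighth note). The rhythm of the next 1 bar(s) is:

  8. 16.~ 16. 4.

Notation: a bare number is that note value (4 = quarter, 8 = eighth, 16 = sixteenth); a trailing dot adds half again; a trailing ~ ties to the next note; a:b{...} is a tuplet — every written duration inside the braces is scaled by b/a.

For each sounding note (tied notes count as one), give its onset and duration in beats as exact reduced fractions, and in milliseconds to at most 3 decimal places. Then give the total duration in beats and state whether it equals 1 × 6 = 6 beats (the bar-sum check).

1) 0.0ms=0b +600.0ms=3/2b
2) 600.0ms=3/2b +600.0ms=3/2b
3) 1200.0ms=3b +1200.0ms=3b
Σ=6b of 6 (150bpm 6/8) — PASS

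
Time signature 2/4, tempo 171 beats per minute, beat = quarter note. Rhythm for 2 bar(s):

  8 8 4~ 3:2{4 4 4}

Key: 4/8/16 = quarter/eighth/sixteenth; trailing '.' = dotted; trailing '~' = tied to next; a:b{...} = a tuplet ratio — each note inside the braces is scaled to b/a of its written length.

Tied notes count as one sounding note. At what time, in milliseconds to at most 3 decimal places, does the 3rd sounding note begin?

note 3 onset = 1b = 350.877ms

1. 0.0ms @ 0 + 175.439ms (1/2)
2. 175.439ms @ 1/2 + 175.439ms (1/2)
3. 350.877ms @ 1 + 584.795ms (5/3)
4. 935.673ms @ 8/3 + 233.918ms (2/3)
5. 1169.591ms @ 10/3 + 233.918ms (2/3)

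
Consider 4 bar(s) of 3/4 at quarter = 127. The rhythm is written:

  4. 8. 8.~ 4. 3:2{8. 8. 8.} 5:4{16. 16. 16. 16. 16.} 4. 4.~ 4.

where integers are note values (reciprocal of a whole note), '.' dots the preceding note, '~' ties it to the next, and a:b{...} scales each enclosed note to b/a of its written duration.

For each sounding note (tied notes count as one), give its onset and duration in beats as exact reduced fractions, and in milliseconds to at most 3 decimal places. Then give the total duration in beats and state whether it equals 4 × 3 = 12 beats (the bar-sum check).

1) 0.0ms=0b +708.661ms=3/2b
2) 708.661ms=3/2b +354.331ms=3/4b
3) 1062.992ms=9/4b +1062.992ms=9/4b
4) 2125.984ms=9/2b +236.22ms=1/2b
5) 2362.205ms=5b +236.22ms=1/2b
6) 2598.425ms=11/2b +236.22ms=1/2b
7) 2834.646ms=6b +141.732ms=3/10b
8) 2976.378ms=63/10b +141.732ms=3/10b
9) 3118.11ms=33/5b +141.732ms=3/10b
10) 3259.843ms=69/10b +141.732ms=3/10b
11) 3401.575ms=36/5b +141.732ms=3/10b
12) 3543.307ms=15/2b +708.661ms=3/2b
13) 4251.969ms=9b +1417.323ms=3b
Σ=12b of 12 (127bpm 3/4) — PASS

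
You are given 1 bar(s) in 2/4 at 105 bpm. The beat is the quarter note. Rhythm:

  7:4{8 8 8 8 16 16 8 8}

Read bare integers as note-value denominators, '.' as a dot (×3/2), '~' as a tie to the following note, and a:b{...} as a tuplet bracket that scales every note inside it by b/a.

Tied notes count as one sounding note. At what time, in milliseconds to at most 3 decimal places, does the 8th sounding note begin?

1. 0.0ms @ 0 + 163.265ms (2/7)
2. 163.265ms @ 2/7 + 163.265ms (2/7)
3. 326.531ms @ 4/7 + 163.265ms (2/7)
4. 489.796ms @ 6/7 + 163.265ms (2/7)
5. 653.061ms @ 8/7 + 81.633ms (1/7)
6. 734.694ms @ 9/7 + 81.633ms (1/7)
7. 816.327ms @ 10/7 + 163.265ms (2/7)
8. 979.592ms @ 12/7 + 163.265ms (2/7)

note 8 onset = 12/7b = 979.592ms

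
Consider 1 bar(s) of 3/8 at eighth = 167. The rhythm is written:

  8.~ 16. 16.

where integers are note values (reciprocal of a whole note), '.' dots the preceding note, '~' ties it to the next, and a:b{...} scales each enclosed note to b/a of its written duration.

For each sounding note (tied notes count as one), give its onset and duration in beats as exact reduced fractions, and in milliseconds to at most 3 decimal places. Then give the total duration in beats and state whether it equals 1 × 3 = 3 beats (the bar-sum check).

1) 0.0ms=0b +808.383ms=9/4b
2) 808.383ms=9/4b +269.461ms=3/4b
Σ=3b of 3 (167bpm 3/8) — PASS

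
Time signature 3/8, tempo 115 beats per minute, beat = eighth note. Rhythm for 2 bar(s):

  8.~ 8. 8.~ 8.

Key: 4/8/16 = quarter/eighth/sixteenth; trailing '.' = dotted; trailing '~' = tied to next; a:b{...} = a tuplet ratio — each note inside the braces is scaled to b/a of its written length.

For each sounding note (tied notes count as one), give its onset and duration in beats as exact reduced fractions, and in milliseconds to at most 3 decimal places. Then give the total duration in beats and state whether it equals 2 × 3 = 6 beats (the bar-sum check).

1) 0.0ms=0b +1565.217ms=3b
2) 1565.217ms=3b +1565.217ms=3b
Σ=6b of 6 (115bpm 3/8) — PASS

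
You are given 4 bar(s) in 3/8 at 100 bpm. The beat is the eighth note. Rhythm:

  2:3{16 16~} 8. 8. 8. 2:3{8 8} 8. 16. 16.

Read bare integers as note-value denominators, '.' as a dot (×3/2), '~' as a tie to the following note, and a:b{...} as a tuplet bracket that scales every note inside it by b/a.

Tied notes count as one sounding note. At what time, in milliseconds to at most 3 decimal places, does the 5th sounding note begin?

note 5 onset = 6b = 3600.0ms

1. 0.0ms @ 0 + 450.0ms (3/4)
2. 450.0ms @ 3/4 + 1350.0ms (9/4)
3. 1800.0ms @ 3 + 900.0ms (3/2)
4. 2700.0ms @ 9/2 + 900.0ms (3/2)
5. 3600.0ms @ 6 + 900.0ms (3/2)
6. 4500.0ms @ 15/2 + 900.0ms (3/2)
7. 5400.0ms @ 9 + 900.0ms (3/2)
8. 6300.0ms @ 21/2 + 450.0ms (3/4)
9. 6750.0ms @ 45/4 + 450.0ms (3/4)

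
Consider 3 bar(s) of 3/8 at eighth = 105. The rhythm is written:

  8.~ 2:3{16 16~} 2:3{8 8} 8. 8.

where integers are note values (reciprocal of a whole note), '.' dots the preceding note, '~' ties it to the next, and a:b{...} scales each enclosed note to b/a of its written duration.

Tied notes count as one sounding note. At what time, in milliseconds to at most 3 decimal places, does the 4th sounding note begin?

note 4 onset = 6b = 3428.571ms

1. 0.0ms @ 0 + 1285.714ms (9/4)
2. 1285.714ms @ 9/4 + 1285.714ms (9/4)
3. 2571.429ms @ 9/2 + 857.143ms (3/2)
4. 3428.571ms @ 6 + 857.143ms (3/2)
5. 4285.714ms @ 15/2 + 857.143ms (3/2)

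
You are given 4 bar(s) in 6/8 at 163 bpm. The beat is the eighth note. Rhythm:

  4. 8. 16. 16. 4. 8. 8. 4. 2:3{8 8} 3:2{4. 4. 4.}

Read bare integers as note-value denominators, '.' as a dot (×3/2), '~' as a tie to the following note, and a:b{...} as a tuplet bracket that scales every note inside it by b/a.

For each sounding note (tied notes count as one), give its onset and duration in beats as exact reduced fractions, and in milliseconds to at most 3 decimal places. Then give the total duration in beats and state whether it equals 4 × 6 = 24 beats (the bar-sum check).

1) 0.0ms=0b +1104.294ms=3b
2) 1104.294ms=3b +552.147ms=3/2b
3) 1656.442ms=9/2b +276.074ms=3/4b
4) 1932.515ms=21/4b +276.074ms=3/4b
5) 2208.589ms=6b +1104.294ms=3b
6) 3312.883ms=9b +552.147ms=3/2b
7) 3865.031ms=21/2b +552.147ms=3/2b
8) 4417.178ms=12b +1104.294ms=3b
9) 5521.472ms=15b +552.147ms=3/2b
10) 6073.62ms=33/2b +552.147ms=3/2b
11) 6625.767ms=18b +736.196ms=2b
12) 7361.963ms=20b +736.196ms=2b
13) 8098.16ms=22b +736.196ms=2b
Σ=24b of 24 (163bpm 6/8) — PASS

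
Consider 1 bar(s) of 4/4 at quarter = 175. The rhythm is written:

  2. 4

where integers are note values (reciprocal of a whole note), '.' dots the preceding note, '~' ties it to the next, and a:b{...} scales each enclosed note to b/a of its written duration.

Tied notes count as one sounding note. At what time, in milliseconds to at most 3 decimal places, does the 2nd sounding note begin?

note 2 onset = 3b = 1028.571ms

1. 0.0ms @ 0 + 1028.571ms (3)
2. 1028.571ms @ 3 + 342.857ms (1)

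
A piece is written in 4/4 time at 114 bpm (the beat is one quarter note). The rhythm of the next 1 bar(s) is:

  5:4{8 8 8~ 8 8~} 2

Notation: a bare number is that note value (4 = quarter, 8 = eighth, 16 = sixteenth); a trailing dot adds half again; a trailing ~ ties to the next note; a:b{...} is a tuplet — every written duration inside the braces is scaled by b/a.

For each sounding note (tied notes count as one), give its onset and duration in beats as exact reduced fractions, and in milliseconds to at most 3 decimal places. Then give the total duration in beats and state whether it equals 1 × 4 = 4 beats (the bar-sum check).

1) 0.0ms=0b +210.526ms=2/5b
2) 210.526ms=2/5b +210.526ms=2/5b
3) 421.053ms=4/5b +421.053ms=4/5b
4) 842.105ms=8/5b +1263.158ms=12/5b
Σ=4b of 4 (114bpm 4/4) — PASS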